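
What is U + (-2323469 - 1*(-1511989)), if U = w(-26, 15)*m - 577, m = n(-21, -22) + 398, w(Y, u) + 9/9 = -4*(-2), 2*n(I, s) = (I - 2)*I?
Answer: -1615161/2 ≈ -8.0758e+5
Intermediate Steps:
n(I, s) = I*(-2 + I)/2 (n(I, s) = ((I - 2)*I)/2 = ((-2 + I)*I)/2 = (I*(-2 + I))/2 = I*(-2 + I)/2)
w(Y, u) = 7 (w(Y, u) = -1 - 4*(-2) = -1 + 8 = 7)
m = 1279/2 (m = (½)*(-21)*(-2 - 21) + 398 = (½)*(-21)*(-23) + 398 = 483/2 + 398 = 1279/2 ≈ 639.50)
U = 7799/2 (U = 7*(1279/2) - 577 = 8953/2 - 577 = 7799/2 ≈ 3899.5)
U + (-2323469 - 1*(-1511989)) = 7799/2 + (-2323469 - 1*(-1511989)) = 7799/2 + (-2323469 + 1511989) = 7799/2 - 811480 = -1615161/2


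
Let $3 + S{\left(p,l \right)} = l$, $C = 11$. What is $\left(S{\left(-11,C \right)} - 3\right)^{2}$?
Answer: $25$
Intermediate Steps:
$S{\left(p,l \right)} = -3 + l$
$\left(S{\left(-11,C \right)} - 3\right)^{2} = \left(\left(-3 + 11\right) - 3\right)^{2} = \left(8 - 3\right)^{2} = 5^{2} = 25$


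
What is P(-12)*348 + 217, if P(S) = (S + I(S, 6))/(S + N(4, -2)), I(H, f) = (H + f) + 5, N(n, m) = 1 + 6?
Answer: 5609/5 ≈ 1121.8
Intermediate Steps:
N(n, m) = 7
I(H, f) = 5 + H + f
P(S) = (11 + 2*S)/(7 + S) (P(S) = (S + (5 + S + 6))/(S + 7) = (S + (11 + S))/(7 + S) = (11 + 2*S)/(7 + S))
P(-12)*348 + 217 = ((11 + 2*(-12))/(7 - 12))*348 + 217 = ((11 - 24)/(-5))*348 + 217 = -⅕*(-13)*348 + 217 = (13/5)*348 + 217 = 4524/5 + 217 = 5609/5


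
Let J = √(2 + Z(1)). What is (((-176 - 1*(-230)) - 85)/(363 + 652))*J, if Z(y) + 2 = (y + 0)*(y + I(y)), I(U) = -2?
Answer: -31*I/1015 ≈ -0.030542*I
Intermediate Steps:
Z(y) = -2 + y*(-2 + y) (Z(y) = -2 + (y + 0)*(y - 2) = -2 + y*(-2 + y))
J = I (J = √(2 + (-2 + 1² - 2*1)) = √(2 + (-2 + 1 - 2)) = √(2 - 3) = √(-1) = I ≈ 1.0*I)
(((-176 - 1*(-230)) - 85)/(363 + 652))*J = (((-176 - 1*(-230)) - 85)/(363 + 652))*I = (((-176 + 230) - 85)/1015)*I = ((54 - 85)*(1/1015))*I = (-31*1/1015)*I = -31*I/1015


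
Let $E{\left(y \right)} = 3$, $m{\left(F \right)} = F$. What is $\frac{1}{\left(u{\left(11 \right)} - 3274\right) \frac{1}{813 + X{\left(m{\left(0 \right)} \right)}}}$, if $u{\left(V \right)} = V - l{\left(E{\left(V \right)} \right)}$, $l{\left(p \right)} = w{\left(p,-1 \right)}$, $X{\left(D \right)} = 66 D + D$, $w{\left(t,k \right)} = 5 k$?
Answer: $- \frac{271}{1086} \approx -0.24954$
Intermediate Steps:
$X{\left(D \right)} = 67 D$
$l{\left(p \right)} = -5$ ($l{\left(p \right)} = 5 \left(-1\right) = -5$)
$u{\left(V \right)} = 5 + V$ ($u{\left(V \right)} = V - -5 = V + 5 = 5 + V$)
$\frac{1}{\left(u{\left(11 \right)} - 3274\right) \frac{1}{813 + X{\left(m{\left(0 \right)} \right)}}} = \frac{1}{\left(\left(5 + 11\right) - 3274\right) \frac{1}{813 + 67 \cdot 0}} = \frac{1}{\left(16 - 3274\right) \frac{1}{813 + 0}} = \frac{1}{\left(-3258\right) \frac{1}{813}} = \frac{1}{- \frac{1086}{271}} = - \frac{271}{1086}$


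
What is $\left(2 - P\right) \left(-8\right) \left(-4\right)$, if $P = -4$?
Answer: $192$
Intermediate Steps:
$\left(2 - P\right) \left(-8\right) \left(-4\right) = \left(2 - -4\right) \left(-8\right) \left(-4\right) = \left(2 + 4\right) \left(-8\right) \left(-4\right) = 6 \left(-8\right) \left(-4\right) = \left(-48\right) \left(-4\right) = 192$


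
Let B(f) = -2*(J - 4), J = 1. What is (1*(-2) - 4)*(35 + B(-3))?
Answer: -246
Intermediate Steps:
B(f) = 6 (B(f) = -2*(1 - 4) = -2*(-3) = 6)
(1*(-2) - 4)*(35 + B(-3)) = (1*(-2) - 4)*(35 + 6) = (-2 - 4)*41 = -6*41 = -246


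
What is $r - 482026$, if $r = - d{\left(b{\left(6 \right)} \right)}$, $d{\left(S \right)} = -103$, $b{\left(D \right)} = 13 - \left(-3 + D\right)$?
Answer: $-481923$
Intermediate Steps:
$b{\left(D \right)} = 16 - D$ ($b{\left(D \right)} = 13 - \left(-3 + D\right) = 16 - D$)
$r = 103$ ($r = \left(-1\right) \left(-103\right) = 103$)
$r - 482026 = 103 - 482026 = -481923$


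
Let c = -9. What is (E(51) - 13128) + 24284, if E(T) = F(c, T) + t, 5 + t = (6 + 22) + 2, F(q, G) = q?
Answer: 11172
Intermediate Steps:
t = 25 (t = -5 + ((6 + 22) + 2) = -5 + (28 + 2) = -5 + 30 = 25)
E(T) = 16 (E(T) = -9 + 25 = 16)
(E(51) - 13128) + 24284 = (16 - 13128) + 24284 = -13112 + 24284 = 11172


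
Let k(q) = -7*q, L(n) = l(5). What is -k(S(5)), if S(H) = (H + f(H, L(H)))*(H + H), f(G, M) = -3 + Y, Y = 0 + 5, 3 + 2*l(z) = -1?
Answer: 490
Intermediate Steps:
l(z) = -2 (l(z) = -3/2 + (1/2)*(-1) = -3/2 - 1/2 = -2)
L(n) = -2
Y = 5
f(G, M) = 2 (f(G, M) = -3 + 5 = 2)
S(H) = 2*H*(2 + H) (S(H) = (H + 2)*(H + H) = (2 + H)*(2*H) = 2*H*(2 + H))
-k(S(5)) = -(-7)*2*5*(2 + 5) = -(-7)*2*5*7 = -(-7)*70 = -1*(-490) = 490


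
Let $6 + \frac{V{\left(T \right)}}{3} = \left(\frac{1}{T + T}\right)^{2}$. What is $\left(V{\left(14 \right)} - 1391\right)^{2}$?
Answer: $\frac{1220258250409}{614656} \approx 1.9853 \cdot 10^{6}$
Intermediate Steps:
$V{\left(T \right)} = -18 + \frac{3}{4 T^{2}}$ ($V{\left(T \right)} = -18 + 3 \left(\frac{1}{T + T}\right)^{2} = -18 + 3 \left(\frac{1}{2 T}\right)^{2} = -18 + 3 \frac{1}{4 T^{2}} = -18 + \frac{3}{4 T^{2}}$)
$\left(V{\left(14 \right)} - 1391\right)^{2} = \left(\left(-18 + \frac{3}{4 \cdot 196}\right) - 1391\right)^{2} = \left(\left(-18 + \frac{3}{4} \cdot \frac{1}{196}\right) - 1391\right)^{2} = \left(\left(-18 + \frac{3}{784}\right) - 1391\right)^{2} = \left(- \frac{14109}{784} - 1391\right)^{2} = \left(- \frac{1104653}{784}\right)^{2} = \frac{1220258250409}{614656}$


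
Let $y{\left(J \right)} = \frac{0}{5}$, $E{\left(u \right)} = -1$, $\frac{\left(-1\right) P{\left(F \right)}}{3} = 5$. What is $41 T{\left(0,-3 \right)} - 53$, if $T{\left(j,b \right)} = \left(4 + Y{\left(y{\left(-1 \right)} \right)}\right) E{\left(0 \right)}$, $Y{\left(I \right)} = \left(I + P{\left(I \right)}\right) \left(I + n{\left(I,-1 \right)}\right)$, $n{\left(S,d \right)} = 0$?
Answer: $-217$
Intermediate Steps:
$P{\left(F \right)} = -15$ ($P{\left(F \right)} = \left(-3\right) 5 = -15$)
$y{\left(J \right)} = 0$ ($y{\left(J \right)} = 0 \cdot \frac{1}{5} = 0$)
$Y{\left(I \right)} = I \left(-15 + I\right)$ ($Y{\left(I \right)} = \left(I - 15\right) \left(I + 0\right) = \left(-15 + I\right) I = I \left(-15 + I\right)$)
$T{\left(j,b \right)} = -4$ ($T{\left(j,b \right)} = \left(4 + 0 \left(-15 + 0\right)\right) \left(-1\right) = \left(4 + 0 \left(-15\right)\right) \left(-1\right) = \left(4 + 0\right) \left(-1\right) = 4 \left(-1\right) = -4$)
$41 T{\left(0,-3 \right)} - 53 = 41 \left(-4\right) - 53 = -164 - 53 = -217$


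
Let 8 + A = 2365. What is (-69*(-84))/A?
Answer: 5796/2357 ≈ 2.4591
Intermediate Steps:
A = 2357 (A = -8 + 2365 = 2357)
(-69*(-84))/A = -69*(-84)/2357 = 5796*(1/2357) = 5796/2357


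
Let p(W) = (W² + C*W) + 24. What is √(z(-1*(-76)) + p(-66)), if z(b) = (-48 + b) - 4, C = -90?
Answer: 2*√2586 ≈ 101.71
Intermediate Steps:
p(W) = 24 + W² - 90*W (p(W) = (W² - 90*W) + 24 = 24 + W² - 90*W)
z(b) = -52 + b
√(z(-1*(-76)) + p(-66)) = √((-52 - 1*(-76)) + (24 + (-66)² - 90*(-66))) = √((-52 + 76) + (24 + 4356 + 5940)) = √(24 + 10320) = √10344 = 2*√2586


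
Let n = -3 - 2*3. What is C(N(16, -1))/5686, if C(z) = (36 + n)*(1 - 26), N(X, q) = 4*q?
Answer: -675/5686 ≈ -0.11871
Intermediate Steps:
n = -9 (n = -3 - 6 = -9)
C(z) = -675 (C(z) = (36 - 9)*(1 - 26) = 27*(-25) = -675)
C(N(16, -1))/5686 = -675/5686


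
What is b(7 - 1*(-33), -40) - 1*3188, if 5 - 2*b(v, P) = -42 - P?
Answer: -6369/2 ≈ -3184.5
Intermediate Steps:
b(v, P) = 47/2 + P/2 (b(v, P) = 5/2 - (-42 - P)/2 = 5/2 + (21 + P/2) = 47/2 + P/2)
b(7 - 1*(-33), -40) - 1*3188 = (47/2 + (1/2)*(-40)) - 1*3188 = (47/2 - 20) - 3188 = 7/2 - 3188 = -6369/2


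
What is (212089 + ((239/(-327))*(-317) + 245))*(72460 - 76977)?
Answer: -313972067177/327 ≈ -9.6016e+8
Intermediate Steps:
(212089 + ((239/(-327))*(-317) + 245))*(72460 - 76977) = (212089 + ((239*(-1/327))*(-317) + 245))*(-4517) = (212089 + (-239/327*(-317) + 245))*(-4517) = (212089 + (75763/327 + 245))*(-4517) = (212089 + 155878/327)*(-4517) = (69508981/327)*(-4517) = -313972067177/327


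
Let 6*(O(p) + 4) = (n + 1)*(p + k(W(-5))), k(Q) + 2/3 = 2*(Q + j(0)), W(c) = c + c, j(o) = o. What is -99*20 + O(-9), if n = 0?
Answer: -35801/18 ≈ -1988.9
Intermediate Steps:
W(c) = 2*c
k(Q) = -2/3 + 2*Q (k(Q) = -2/3 + 2*(Q + 0) = -2/3 + 2*Q)
O(p) = -67/9 + p/6 (O(p) = -4 + ((0 + 1)*(p + (-2/3 + 2*(2*(-5)))))/6 = -4 + (1*(p + (-2/3 + 2*(-10))))/6 = -4 + (1*(p + (-2/3 - 20)))/6 = -4 + (1*(p - 62/3))/6 = -4 + (1*(-62/3 + p))/6 = -4 + (-62/3 + p)/6 = -4 + (-31/9 + p/6) = -67/9 + p/6)
-99*20 + O(-9) = -99*20 + (-67/9 + (1/6)*(-9)) = -1980 + (-67/9 - 3/2) = -1980 - 161/18 = -35801/18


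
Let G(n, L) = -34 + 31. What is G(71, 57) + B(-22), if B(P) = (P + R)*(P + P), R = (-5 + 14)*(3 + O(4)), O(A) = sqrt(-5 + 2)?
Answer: -223 - 396*I*sqrt(3) ≈ -223.0 - 685.89*I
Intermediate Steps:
O(A) = I*sqrt(3) (O(A) = sqrt(-3) = I*sqrt(3))
G(n, L) = -3
R = 27 + 9*I*sqrt(3) (R = (-5 + 14)*(3 + I*sqrt(3)) = 9*(3 + I*sqrt(3)) = 27 + 9*I*sqrt(3) ≈ 27.0 + 15.588*I)
B(P) = 2*P*(27 + P + 9*I*sqrt(3)) (B(P) = (P + (27 + 9*I*sqrt(3)))*(P + P) = (27 + P + 9*I*sqrt(3))*(2*P) = 2*P*(27 + P + 9*I*sqrt(3)))
G(71, 57) + B(-22) = -3 + 2*(-22)*(27 - 22 + 9*I*sqrt(3)) = -3 + 2*(-22)*(5 + 9*I*sqrt(3)) = -3 + (-220 - 396*I*sqrt(3)) = -223 - 396*I*sqrt(3)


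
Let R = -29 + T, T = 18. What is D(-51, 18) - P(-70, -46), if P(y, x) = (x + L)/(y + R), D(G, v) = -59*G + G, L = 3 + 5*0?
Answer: 239555/81 ≈ 2957.5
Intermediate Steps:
L = 3 (L = 3 + 0 = 3)
R = -11 (R = -29 + 18 = -11)
D(G, v) = -58*G
P(y, x) = (3 + x)/(-11 + y) (P(y, x) = (x + 3)/(y - 11) = (3 + x)/(-11 + y))
D(-51, 18) - P(-70, -46) = -58*(-51) - (3 - 46)/(-11 - 70) = 2958 - (-43)/(-81) = 2958 - (-1)*(-43)/81 = 2958 - 1*43/81 = 2958 - 43/81 = 239555/81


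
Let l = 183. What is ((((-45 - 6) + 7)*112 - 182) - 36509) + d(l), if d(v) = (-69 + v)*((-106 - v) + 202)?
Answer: -51537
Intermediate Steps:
d(v) = (-69 + v)*(96 - v)
((((-45 - 6) + 7)*112 - 182) - 36509) + d(l) = ((((-45 - 6) + 7)*112 - 182) - 36509) + (-6624 - 1*183² + 165*183) = (((-51 + 7)*112 - 182) - 36509) + (-6624 - 1*33489 + 30195) = ((-44*112 - 182) - 36509) + (-6624 - 33489 + 30195) = ((-4928 - 182) - 36509) - 9918 = (-5110 - 36509) - 9918 = -41619 - 9918 = -51537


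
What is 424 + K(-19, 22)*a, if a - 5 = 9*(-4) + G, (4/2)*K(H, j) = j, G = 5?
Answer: 138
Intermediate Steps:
K(H, j) = j/2
a = -26 (a = 5 + (9*(-4) + 5) = 5 + (-36 + 5) = 5 - 31 = -26)
424 + K(-19, 22)*a = 424 + ((½)*22)*(-26) = 424 + 11*(-26) = 424 - 286 = 138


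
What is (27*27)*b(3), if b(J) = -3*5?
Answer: -10935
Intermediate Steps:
b(J) = -15
(27*27)*b(3) = (27*27)*(-15) = 729*(-15) = -10935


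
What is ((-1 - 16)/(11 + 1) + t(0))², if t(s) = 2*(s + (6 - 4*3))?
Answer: 25921/144 ≈ 180.01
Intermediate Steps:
t(s) = -12 + 2*s (t(s) = 2*(s + (6 - 12)) = 2*(s - 6) = 2*(-6 + s) = -12 + 2*s)
((-1 - 16)/(11 + 1) + t(0))² = ((-1 - 16)/(11 + 1) + (-12 + 2*0))² = (-17/12 + (-12 + 0))² = (-17*1/12 - 12)² = (-17/12 - 12)² = (-161/12)² = 25921/144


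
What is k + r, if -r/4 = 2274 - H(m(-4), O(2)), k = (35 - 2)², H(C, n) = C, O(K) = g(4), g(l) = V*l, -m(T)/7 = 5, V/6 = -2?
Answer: -8147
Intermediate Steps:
V = -12 (V = 6*(-2) = -12)
m(T) = -35 (m(T) = -7*5 = -35)
g(l) = -12*l
O(K) = -48 (O(K) = -12*4 = -48)
k = 1089 (k = 33² = 1089)
r = -9236 (r = -4*(2274 - 1*(-35)) = -4*(2274 + 35) = -4*2309 = -9236)
k + r = 1089 - 9236 = -8147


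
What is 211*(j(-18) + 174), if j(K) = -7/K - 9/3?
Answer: 650935/18 ≈ 36163.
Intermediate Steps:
j(K) = -3 - 7/K (j(K) = -7/K - 9*1/3 = -7/K - 3 = -3 - 7/K)
211*(j(-18) + 174) = 211*((-3 - 7/(-18)) + 174) = 211*((-3 - 7*(-1/18)) + 174) = 211*((-3 + 7/18) + 174) = 211*(-47/18 + 174) = 211*(3085/18) = 650935/18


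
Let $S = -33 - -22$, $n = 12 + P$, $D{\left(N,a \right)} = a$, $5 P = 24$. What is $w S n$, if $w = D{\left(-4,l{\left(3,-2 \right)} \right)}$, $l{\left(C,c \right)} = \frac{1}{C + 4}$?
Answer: $- \frac{132}{5} \approx -26.4$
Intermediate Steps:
$P = \frac{24}{5}$ ($P = \frac{1}{5} \cdot 24 = \frac{24}{5} \approx 4.8$)
$l{\left(C,c \right)} = \frac{1}{4 + C}$
$w = \frac{1}{7}$ ($w = \frac{1}{4 + 3} = \frac{1}{7} \approx 0.14286$)
$n = \frac{84}{5}$ ($n = 12 + \frac{24}{5} = \frac{84}{5} \approx 16.8$)
$S = -11$ ($S = -33 + 22 = -11$)
$w S n = \frac{1}{7} \left(-11\right) \frac{84}{5} = \left(- \frac{11}{7}\right) \frac{84}{5} = - \frac{132}{5}$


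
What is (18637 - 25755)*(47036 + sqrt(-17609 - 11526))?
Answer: -334802248 - 7118*I*sqrt(29135) ≈ -3.348e+8 - 1.215e+6*I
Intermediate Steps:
(18637 - 25755)*(47036 + sqrt(-17609 - 11526)) = -7118*(47036 + sqrt(-29135)) = -7118*(47036 + I*sqrt(29135)) = -334802248 - 7118*I*sqrt(29135)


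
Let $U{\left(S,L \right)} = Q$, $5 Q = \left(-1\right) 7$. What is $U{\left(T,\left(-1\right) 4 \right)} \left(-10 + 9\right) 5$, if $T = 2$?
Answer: $7$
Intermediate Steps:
$Q = - \frac{7}{5}$ ($Q = \frac{\left(-1\right) 7}{5} = \frac{1}{5} \left(-7\right) = - \frac{7}{5} \approx -1.4$)
$U{\left(S,L \right)} = - \frac{7}{5}$
$U{\left(T,\left(-1\right) 4 \right)} \left(-10 + 9\right) 5 = - \frac{7 \left(-10 + 9\right) 5}{5} = - \frac{7 \left(\left(-1\right) 5\right)}{5} = \left(- \frac{7}{5}\right) \left(-5\right) = 7$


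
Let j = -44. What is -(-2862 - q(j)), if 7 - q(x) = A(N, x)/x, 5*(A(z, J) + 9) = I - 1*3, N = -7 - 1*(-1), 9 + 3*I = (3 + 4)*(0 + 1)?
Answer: 946697/330 ≈ 2868.8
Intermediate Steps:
I = -⅔ (I = -3 + ((3 + 4)*(0 + 1))/3 = -3 + (7*1)/3 = -3 + (⅓)*7 = -3 + 7/3 = -⅔ ≈ -0.66667)
N = -6 (N = -7 + 1 = -6)
A(z, J) = -146/15 (A(z, J) = -9 + (-⅔ - 1*3)/5 = -9 + (-⅔ - 3)/5 = -9 + (⅕)*(-11/3) = -9 - 11/15 = -146/15)
q(x) = 7 + 146/(15*x) (q(x) = 7 - (-146)/(15*x) = 7 + 146/(15*x))
-(-2862 - q(j)) = -(-2862 - (7 + (146/15)/(-44))) = -(-2862 - (7 + (146/15)*(-1/44))) = -(-2862 - (7 - 73/330)) = -(-2862 - 1*2237/330) = -(-2862 - 2237/330) = -1*(-946697/330) = 946697/330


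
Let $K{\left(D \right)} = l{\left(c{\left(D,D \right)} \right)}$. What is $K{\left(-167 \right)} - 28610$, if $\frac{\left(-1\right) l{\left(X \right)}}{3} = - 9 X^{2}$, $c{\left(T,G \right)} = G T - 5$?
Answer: $20992942702$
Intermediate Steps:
$c{\left(T,G \right)} = -5 + G T$
$l{\left(X \right)} = 27 X^{2}$ ($l{\left(X \right)} = - 3 \left(- 9 X^{2}\right) = 27 X^{2}$)
$K{\left(D \right)} = 27 \left(-5 + D^{2}\right)^{2}$ ($K{\left(D \right)} = 27 \left(-5 + D D\right)^{2} = 27 \left(-5 + D^{2}\right)^{2}$)
$K{\left(-167 \right)} - 28610 = 27 \left(-5 + \left(-167\right)^{2}\right)^{2} - 28610 = 27 \left(-5 + 27889\right)^{2} - 28610 = 27 \cdot 27884^{2} - 28610 = 27 \cdot 777517456 - 28610 = 20992971312 - 28610 = 20992942702$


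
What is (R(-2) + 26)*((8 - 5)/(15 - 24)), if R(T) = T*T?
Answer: -10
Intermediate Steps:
R(T) = T²
(R(-2) + 26)*((8 - 5)/(15 - 24)) = ((-2)² + 26)*((8 - 5)/(15 - 24)) = (4 + 26)*(3/(-9)) = 30*(3*(-⅑)) = 30*(-⅓) = -10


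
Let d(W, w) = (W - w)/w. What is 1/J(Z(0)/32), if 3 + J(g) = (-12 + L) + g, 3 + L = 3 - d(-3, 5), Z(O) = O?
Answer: -5/67 ≈ -0.074627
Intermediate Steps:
d(W, w) = (W - w)/w
L = 8/5 (L = -3 + (3 - (-3 - 1*5)/5) = -3 + (3 - (-3 - 5)/5) = -3 + (3 - (-8)/5) = -3 + (3 - 1*(-8/5)) = -3 + (3 + 8/5) = -3 + 23/5 = 8/5 ≈ 1.6000)
J(g) = -67/5 + g (J(g) = -3 + ((-12 + 8/5) + g) = -3 + (-52/5 + g) = -67/5 + g)
1/J(Z(0)/32) = 1/(-67/5 + 0/32) = 1/(-67/5 + 0*(1/32)) = 1/(-67/5 + 0) = 1/(-67/5) = -5/67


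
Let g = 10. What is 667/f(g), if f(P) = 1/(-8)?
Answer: -5336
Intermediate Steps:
f(P) = -1/8
667/f(g) = 667/(-1/8) = 667*(-8) = -5336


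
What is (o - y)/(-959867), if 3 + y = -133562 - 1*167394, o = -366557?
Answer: 65598/959867 ≈ 0.068341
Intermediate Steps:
y = -300959 (y = -3 + (-133562 - 1*167394) = -3 + (-133562 - 167394) = -3 - 300956 = -300959)
(o - y)/(-959867) = (-366557 - 1*(-300959))/(-959867) = (-366557 + 300959)*(-1/959867) = -65598*(-1/959867) = 65598/959867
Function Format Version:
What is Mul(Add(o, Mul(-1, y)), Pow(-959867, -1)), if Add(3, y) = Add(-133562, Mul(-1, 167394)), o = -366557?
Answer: Rational(65598, 959867) ≈ 0.068341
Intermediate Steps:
y = -300959 (y = Add(-3, Add(-133562, Mul(-1, 167394))) = Add(-3, Add(-133562, -167394)) = Add(-3, -300956) = -300959)
Mul(Add(o, Mul(-1, y)), Pow(-959867, -1)) = Mul(Add(-366557, Mul(-1, -300959)), Pow(-959867, -1)) = Mul(Add(-366557, 300959), Rational(-1, 959867)) = Mul(-65598, Rational(-1, 959867)) = Rational(65598, 959867)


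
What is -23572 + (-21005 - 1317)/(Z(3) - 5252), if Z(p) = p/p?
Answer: -123754250/5251 ≈ -23568.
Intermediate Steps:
Z(p) = 1
-23572 + (-21005 - 1317)/(Z(3) - 5252) = -23572 + (-21005 - 1317)/(1 - 5252) = -23572 - 22322/(-5251) = -23572 - 22322*(-1/5251) = -23572 + 22322/5251 = -123754250/5251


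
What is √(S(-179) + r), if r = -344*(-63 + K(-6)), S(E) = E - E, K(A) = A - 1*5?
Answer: 4*√1591 ≈ 159.55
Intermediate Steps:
K(A) = -5 + A (K(A) = A - 5 = -5 + A)
S(E) = 0
r = 25456 (r = -344*(-63 + (-5 - 6)) = -344*(-63 - 11) = -344*(-74) = 25456)
√(S(-179) + r) = √(0 + 25456) = √25456 = 4*√1591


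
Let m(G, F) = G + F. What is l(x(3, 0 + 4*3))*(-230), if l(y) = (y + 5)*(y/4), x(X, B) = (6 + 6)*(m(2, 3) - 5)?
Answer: 0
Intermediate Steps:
m(G, F) = F + G
x(X, B) = 0 (x(X, B) = (6 + 6)*((3 + 2) - 5) = 12*(5 - 5) = 12*0 = 0)
l(y) = y*(5 + y)/4 (l(y) = (5 + y)*(y*(¼)) = (5 + y)*(y/4) = y*(5 + y)/4)
l(x(3, 0 + 4*3))*(-230) = ((¼)*0*(5 + 0))*(-230) = ((¼)*0*5)*(-230) = 0*(-230) = 0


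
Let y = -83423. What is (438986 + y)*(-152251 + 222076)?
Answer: 24827186475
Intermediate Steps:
(438986 + y)*(-152251 + 222076) = (438986 - 83423)*(-152251 + 222076) = 355563*69825 = 24827186475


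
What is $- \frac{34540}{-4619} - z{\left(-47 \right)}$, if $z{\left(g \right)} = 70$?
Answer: $- \frac{288790}{4619} \approx -62.522$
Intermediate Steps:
$- \frac{34540}{-4619} - z{\left(-47 \right)} = - \frac{34540}{-4619} - 70 = \left(-34540\right) \left(- \frac{1}{4619}\right) - 70 = \frac{34540}{4619} - 70 = - \frac{288790}{4619}$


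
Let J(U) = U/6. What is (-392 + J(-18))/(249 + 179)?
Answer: -395/428 ≈ -0.92290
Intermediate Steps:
J(U) = U/6 (J(U) = U*(1/6) = U/6)
(-392 + J(-18))/(249 + 179) = (-392 + (1/6)*(-18))/(249 + 179) = (-392 - 3)/428 = -395*1/428 = -395/428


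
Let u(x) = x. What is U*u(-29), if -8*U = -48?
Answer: -174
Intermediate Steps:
U = 6 (U = -⅛*(-48) = 6)
U*u(-29) = 6*(-29) = -174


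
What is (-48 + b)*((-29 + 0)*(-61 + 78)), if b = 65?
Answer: -8381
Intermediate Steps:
(-48 + b)*((-29 + 0)*(-61 + 78)) = (-48 + 65)*((-29 + 0)*(-61 + 78)) = 17*(-29*17) = 17*(-493) = -8381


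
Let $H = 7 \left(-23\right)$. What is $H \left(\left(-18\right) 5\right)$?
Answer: $14490$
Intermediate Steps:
$H = -161$
$H \left(\left(-18\right) 5\right) = - 161 \left(\left(-18\right) 5\right) = \left(-161\right) \left(-90\right) = 14490$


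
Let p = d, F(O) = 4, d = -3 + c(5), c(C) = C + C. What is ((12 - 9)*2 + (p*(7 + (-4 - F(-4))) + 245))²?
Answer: 59536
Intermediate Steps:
c(C) = 2*C
d = 7 (d = -3 + 2*5 = -3 + 10 = 7)
p = 7
((12 - 9)*2 + (p*(7 + (-4 - F(-4))) + 245))² = ((12 - 9)*2 + (7*(7 + (-4 - 1*4)) + 245))² = (3*2 + (7*(7 + (-4 - 4)) + 245))² = (6 + (7*(7 - 8) + 245))² = (6 + (7*(-1) + 245))² = (6 + (-7 + 245))² = (6 + 238)² = 244² = 59536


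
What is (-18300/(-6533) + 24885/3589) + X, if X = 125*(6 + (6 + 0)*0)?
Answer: 17813455155/23446937 ≈ 759.73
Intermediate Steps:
X = 750 (X = 125*(6 + 6*0) = 125*(6 + 0) = 125*6 = 750)
(-18300/(-6533) + 24885/3589) + X = (-18300/(-6533) + 24885/3589) + 750 = (-18300*(-1/6533) + 24885*(1/3589)) + 750 = (18300/6533 + 24885/3589) + 750 = 228252405/23446937 + 750 = 17813455155/23446937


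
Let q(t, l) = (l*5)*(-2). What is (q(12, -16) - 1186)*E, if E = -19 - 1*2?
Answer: 21546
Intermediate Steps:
E = -21 (E = -19 - 2 = -21)
q(t, l) = -10*l (q(t, l) = (5*l)*(-2) = -10*l)
(q(12, -16) - 1186)*E = (-10*(-16) - 1186)*(-21) = (160 - 1186)*(-21) = -1026*(-21) = 21546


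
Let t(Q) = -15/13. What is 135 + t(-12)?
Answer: 1740/13 ≈ 133.85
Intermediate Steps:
t(Q) = -15/13 (t(Q) = -15*1/13 = -15/13)
135 + t(-12) = 135 - 15/13 = 1740/13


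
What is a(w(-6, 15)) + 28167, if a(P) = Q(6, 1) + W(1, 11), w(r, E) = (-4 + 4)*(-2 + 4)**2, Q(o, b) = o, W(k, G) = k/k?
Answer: 28174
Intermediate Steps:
W(k, G) = 1
w(r, E) = 0 (w(r, E) = 0*2**2 = 0*4 = 0)
a(P) = 7 (a(P) = 6 + 1 = 7)
a(w(-6, 15)) + 28167 = 7 + 28167 = 28174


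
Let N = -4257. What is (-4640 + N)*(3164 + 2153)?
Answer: -47305349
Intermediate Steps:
(-4640 + N)*(3164 + 2153) = (-4640 - 4257)*(3164 + 2153) = -8897*5317 = -47305349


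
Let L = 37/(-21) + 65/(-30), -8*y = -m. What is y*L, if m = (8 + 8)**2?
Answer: -880/7 ≈ -125.71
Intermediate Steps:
m = 256 (m = 16**2 = 256)
y = 32 (y = -(-1)*256/8 = -1/8*(-256) = 32)
L = -55/14 (L = 37*(-1/21) + 65*(-1/30) = -37/21 - 13/6 = -55/14 ≈ -3.9286)
y*L = 32*(-55/14) = -880/7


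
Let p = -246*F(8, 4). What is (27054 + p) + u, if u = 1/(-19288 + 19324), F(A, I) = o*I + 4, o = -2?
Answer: 1009369/36 ≈ 28038.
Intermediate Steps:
F(A, I) = 4 - 2*I (F(A, I) = -2*I + 4 = 4 - 2*I)
u = 1/36 ≈ 0.027778
p = 984 (p = -246*(4 - 2*4) = -246*(4 - 8) = -246*(-4) = 984)
(27054 + p) + u = (27054 + 984) + 1/36 = 28038 + 1/36 = 1009369/36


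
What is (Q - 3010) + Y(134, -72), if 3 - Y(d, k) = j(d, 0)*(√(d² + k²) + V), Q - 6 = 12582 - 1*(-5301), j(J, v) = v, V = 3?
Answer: 14882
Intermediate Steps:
Q = 17889 (Q = 6 + (12582 - 1*(-5301)) = 6 + (12582 + 5301) = 6 + 17883 = 17889)
Y(d, k) = 3 (Y(d, k) = 3 - 0*(√(d² + k²) + 3) = 3 - 0*(3 + √(d² + k²)) = 3 - 1*0 = 3 + 0 = 3)
(Q - 3010) + Y(134, -72) = (17889 - 3010) + 3 = 14879 + 3 = 14882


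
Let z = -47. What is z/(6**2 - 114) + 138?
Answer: 10811/78 ≈ 138.60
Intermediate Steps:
z/(6**2 - 114) + 138 = -47/(6**2 - 114) + 138 = -47/(36 - 114) + 138 = -47/(-78) + 138 = -47*(-1/78) + 138 = 47/78 + 138 = 10811/78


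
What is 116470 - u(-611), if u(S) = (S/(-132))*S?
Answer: 15747361/132 ≈ 1.1930e+5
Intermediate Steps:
u(S) = -S²/132 (u(S) = (S*(-1/132))*S = (-S/132)*S = -S²/132)
116470 - u(-611) = 116470 - (-1)*(-611)²/132 = 116470 - (-1)*373321/132 = 116470 - 1*(-373321/132) = 116470 + 373321/132 = 15747361/132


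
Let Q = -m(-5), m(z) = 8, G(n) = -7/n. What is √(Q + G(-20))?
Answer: 3*I*√85/10 ≈ 2.7659*I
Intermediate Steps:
Q = -8 (Q = -1*8 = -8)
√(Q + G(-20)) = √(-8 - 7/(-20)) = √(-8 - 7*(-1/20)) = √(-8 + 7/20) = √(-153/20) = 3*I*√85/10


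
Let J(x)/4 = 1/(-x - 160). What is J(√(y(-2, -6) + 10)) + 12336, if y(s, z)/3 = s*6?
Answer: 158060848/12813 + 2*I*√26/12813 ≈ 12336.0 + 0.00079591*I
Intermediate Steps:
y(s, z) = 18*s (y(s, z) = 3*(s*6) = 3*(6*s) = 18*s)
J(x) = 4/(-160 - x) (J(x) = 4/(-x - 160) = 4/(-160 - x))
J(√(y(-2, -6) + 10)) + 12336 = -4/(160 + √(18*(-2) + 10)) + 12336 = -4/(160 + √(-36 + 10)) + 12336 = -4/(160 + √(-26)) + 12336 = -4/(160 + I*√26) + 12336 = 12336 - 4/(160 + I*√26)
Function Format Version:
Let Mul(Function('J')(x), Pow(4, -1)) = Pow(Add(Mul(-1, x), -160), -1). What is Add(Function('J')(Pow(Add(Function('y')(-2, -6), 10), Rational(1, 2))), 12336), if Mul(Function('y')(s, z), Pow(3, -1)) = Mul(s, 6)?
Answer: Add(Rational(158060848, 12813), Mul(Rational(2, 12813), I, Pow(26, Rational(1, 2)))) ≈ Add(12336., Mul(0.00079591, I))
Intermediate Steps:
Function('y')(s, z) = Mul(18, s) (Function('y')(s, z) = Mul(3, Mul(s, 6)) = Mul(3, Mul(6, s)) = Mul(18, s))
Function('J')(x) = Mul(4, Pow(Add(-160, Mul(-1, x)), -1)) (Function('J')(x) = Mul(4, Pow(Add(Mul(-1, x), -160), -1)) = Mul(4, Pow(Add(-160, Mul(-1, x)), -1)))
Add(Function('J')(Pow(Add(Function('y')(-2, -6), 10), Rational(1, 2))), 12336) = Add(Mul(-4, Pow(Add(160, Pow(Add(Mul(18, -2), 10), Rational(1, 2))), -1)), 12336) = Add(Mul(-4, Pow(Add(160, Pow(Add(-36, 10), Rational(1, 2))), -1)), 12336) = Add(Mul(-4, Pow(Add(160, Pow(-26, Rational(1, 2))), -1)), 12336) = Add(Mul(-4, Pow(Add(160, Mul(I, Pow(26, Rational(1, 2)))), -1)), 12336) = Add(12336, Mul(-4, Pow(Add(160, Mul(I, Pow(26, Rational(1, 2)))), -1)))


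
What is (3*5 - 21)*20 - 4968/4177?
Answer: -506208/4177 ≈ -121.19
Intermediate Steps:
(3*5 - 21)*20 - 4968/4177 = (15 - 21)*20 - 4968/4177 = -6*20 - 1*4968/4177 = -120 - 4968/4177 = -506208/4177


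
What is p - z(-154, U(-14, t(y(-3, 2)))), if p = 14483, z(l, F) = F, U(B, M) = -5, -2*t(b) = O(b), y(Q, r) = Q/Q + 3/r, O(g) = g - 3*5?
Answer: 14488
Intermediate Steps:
O(g) = -15 + g (O(g) = g - 15 = -15 + g)
y(Q, r) = 1 + 3/r
t(b) = 15/2 - b/2 (t(b) = -(-15 + b)/2 = 15/2 - b/2)
p - z(-154, U(-14, t(y(-3, 2)))) = 14483 - 1*(-5) = 14483 + 5 = 14488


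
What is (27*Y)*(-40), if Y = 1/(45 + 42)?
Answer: -360/29 ≈ -12.414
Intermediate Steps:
Y = 1/87 ≈ 0.011494
(27*Y)*(-40) = (27*(1/87))*(-40) = (9/29)*(-40) = -360/29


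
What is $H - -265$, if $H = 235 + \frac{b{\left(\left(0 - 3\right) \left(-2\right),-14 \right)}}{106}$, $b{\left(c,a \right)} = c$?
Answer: $\frac{26503}{53} \approx 500.06$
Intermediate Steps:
$H = \frac{12458}{53}$ ($H = 235 + \frac{\left(0 - 3\right) \left(-2\right)}{106} = 235 + \left(-3\right) \left(-2\right) \frac{1}{106} = 235 + 6 \cdot \frac{1}{106} = 235 + \frac{3}{53} = \frac{12458}{53} \approx 235.06$)
$H - -265 = \frac{12458}{53} - -265 = \frac{12458}{53} + 265 = \frac{26503}{53}$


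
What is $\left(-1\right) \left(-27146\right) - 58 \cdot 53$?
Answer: $24072$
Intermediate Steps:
$\left(-1\right) \left(-27146\right) - 58 \cdot 53 = 27146 - 3074 = 24072$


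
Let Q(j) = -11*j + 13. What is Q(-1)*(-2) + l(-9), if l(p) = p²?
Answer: 33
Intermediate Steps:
Q(j) = 13 - 11*j
Q(-1)*(-2) + l(-9) = (13 - 11*(-1))*(-2) + (-9)² = (13 + 11)*(-2) + 81 = 24*(-2) + 81 = -48 + 81 = 33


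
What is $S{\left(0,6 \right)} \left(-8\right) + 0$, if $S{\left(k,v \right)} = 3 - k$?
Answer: $-24$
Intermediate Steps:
$S{\left(0,6 \right)} \left(-8\right) + 0 = \left(3 - 0\right) \left(-8\right) + 0 = \left(3 + 0\right) \left(-8\right) + 0 = 3 \left(-8\right) + 0 = -24 + 0 = -24$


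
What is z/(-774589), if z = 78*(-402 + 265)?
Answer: 10686/774589 ≈ 0.013796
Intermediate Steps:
z = -10686 (z = 78*(-137) = -10686)
z/(-774589) = -10686/(-774589) = -10686*(-1/774589) = 10686/774589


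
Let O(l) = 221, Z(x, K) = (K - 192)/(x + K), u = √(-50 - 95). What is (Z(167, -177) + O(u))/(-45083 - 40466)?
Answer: -2579/855490 ≈ -0.0030146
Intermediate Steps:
u = I*√145 (u = √(-145) = I*√145 ≈ 12.042*I)
Z(x, K) = (-192 + K)/(K + x)
(Z(167, -177) + O(u))/(-45083 - 40466) = ((-192 - 177)/(-177 + 167) + 221)/(-45083 - 40466) = (-369/(-10) + 221)/(-85549) = (-⅒*(-369) + 221)*(-1/85549) = (369/10 + 221)*(-1/85549) = (2579/10)*(-1/85549) = -2579/855490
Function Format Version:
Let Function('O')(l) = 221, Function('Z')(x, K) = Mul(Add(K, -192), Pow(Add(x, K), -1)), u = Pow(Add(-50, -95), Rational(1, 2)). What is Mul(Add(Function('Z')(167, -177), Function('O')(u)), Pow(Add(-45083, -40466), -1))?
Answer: Rational(-2579, 855490) ≈ -0.0030146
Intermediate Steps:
u = Mul(I, Pow(145, Rational(1, 2))) (u = Pow(-145, Rational(1, 2)) = Mul(I, Pow(145, Rational(1, 2))) ≈ Mul(12.042, I))
Function('Z')(x, K) = Mul(Pow(Add(K, x), -1), Add(-192, K)) (Function('Z')(x, K) = Mul(Add(-192, K), Pow(Add(K, x), -1)) = Mul(Pow(Add(K, x), -1), Add(-192, K)))
Mul(Add(Function('Z')(167, -177), Function('O')(u)), Pow(Add(-45083, -40466), -1)) = Mul(Add(Mul(Pow(Add(-177, 167), -1), Add(-192, -177)), 221), Pow(Add(-45083, -40466), -1)) = Mul(Add(Mul(Pow(-10, -1), -369), 221), Pow(-85549, -1)) = Mul(Add(Mul(Rational(-1, 10), -369), 221), Rational(-1, 85549)) = Mul(Add(Rational(369, 10), 221), Rational(-1, 85549)) = Mul(Rational(2579, 10), Rational(-1, 85549)) = Rational(-2579, 855490)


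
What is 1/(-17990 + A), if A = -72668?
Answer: -1/90658 ≈ -1.1030e-5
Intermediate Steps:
1/(-17990 + A) = 1/(-17990 - 72668) = 1/(-90658) = -1/90658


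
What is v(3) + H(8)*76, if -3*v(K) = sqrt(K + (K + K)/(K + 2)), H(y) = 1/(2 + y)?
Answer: 38/5 - sqrt(105)/15 ≈ 6.9169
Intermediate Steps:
v(K) = -sqrt(K + 2*K/(2 + K))/3 (v(K) = -sqrt(K + (K + K)/(K + 2))/3 = -sqrt(K + (2*K)/(2 + K))/3 = -sqrt(K + 2*K/(2 + K))/3)
v(3) + H(8)*76 = -sqrt(3)*sqrt(4 + 3)/sqrt(2 + 3)/3 + 76/(2 + 8) = -sqrt(105)/5/3 + 76/10 = -sqrt(105)/5/3 + (1/10)*76 = -sqrt(105)/15 + 38/5 = 38/5 - sqrt(105)/15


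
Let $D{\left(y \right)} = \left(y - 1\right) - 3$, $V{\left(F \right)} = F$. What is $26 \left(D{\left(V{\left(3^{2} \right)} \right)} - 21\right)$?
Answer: $-416$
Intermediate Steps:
$D{\left(y \right)} = -4 + y$ ($D{\left(y \right)} = \left(-1 + y\right) - 3 = -4 + y$)
$26 \left(D{\left(V{\left(3^{2} \right)} \right)} - 21\right) = 26 \left(\left(-4 + 3^{2}\right) - 21\right) = 26 \left(\left(-4 + 9\right) - 21\right) = 26 \left(5 - 21\right) = 26 \left(-16\right) = -416$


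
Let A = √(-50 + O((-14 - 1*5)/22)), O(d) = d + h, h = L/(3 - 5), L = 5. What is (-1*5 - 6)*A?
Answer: -I*√6457 ≈ -80.355*I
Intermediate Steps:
h = -5/2 (h = 5/(3 - 5) = 5/(-2) = 5*(-½) = -5/2 ≈ -2.5000)
O(d) = -5/2 + d (O(d) = d - 5/2 = -5/2 + d)
A = I*√6457/11 (A = √(-50 + (-5/2 + (-14 - 1*5)/22)) = √(-50 + (-5/2 + (-14 - 5)*(1/22))) = √(-50 + (-5/2 - 19*1/22)) = √(-50 + (-5/2 - 19/22)) = √(-50 - 37/11) = √(-587/11) = I*√6457/11 ≈ 7.305*I)
(-1*5 - 6)*A = (-1*5 - 6)*(I*√6457/11) = (-5 - 6)*(I*√6457/11) = -I*√6457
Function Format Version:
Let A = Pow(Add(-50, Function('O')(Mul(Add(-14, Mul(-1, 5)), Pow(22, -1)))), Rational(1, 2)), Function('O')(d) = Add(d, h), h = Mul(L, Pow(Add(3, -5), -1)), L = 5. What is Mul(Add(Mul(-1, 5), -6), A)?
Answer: Mul(-1, I, Pow(6457, Rational(1, 2))) ≈ Mul(-80.355, I)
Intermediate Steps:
h = Rational(-5, 2) (h = Mul(5, Pow(Add(3, -5), -1)) = Mul(5, Pow(-2, -1)) = Mul(5, Rational(-1, 2)) = Rational(-5, 2) ≈ -2.5000)
Function('O')(d) = Add(Rational(-5, 2), d) (Function('O')(d) = Add(d, Rational(-5, 2)) = Add(Rational(-5, 2), d))
A = Mul(Rational(1, 11), I, Pow(6457, Rational(1, 2))) (A = Pow(Add(-50, Add(Rational(-5, 2), Mul(Add(-14, Mul(-1, 5)), Pow(22, -1)))), Rational(1, 2)) = Pow(Add(-50, Add(Rational(-5, 2), Mul(Add(-14, -5), Rational(1, 22)))), Rational(1, 2)) = Pow(Add(-50, Add(Rational(-5, 2), Mul(-19, Rational(1, 22)))), Rational(1, 2)) = Pow(Add(-50, Add(Rational(-5, 2), Rational(-19, 22))), Rational(1, 2)) = Pow(Add(-50, Rational(-37, 11)), Rational(1, 2)) = Pow(Rational(-587, 11), Rational(1, 2)) = Mul(Rational(1, 11), I, Pow(6457, Rational(1, 2))) ≈ Mul(7.3050, I))
Mul(Add(Mul(-1, 5), -6), A) = Mul(Add(Mul(-1, 5), -6), Mul(Rational(1, 11), I, Pow(6457, Rational(1, 2)))) = Mul(Add(-5, -6), Mul(Rational(1, 11), I, Pow(6457, Rational(1, 2)))) = Mul(-11, Mul(Rational(1, 11), I, Pow(6457, Rational(1, 2)))) = Mul(-1, I, Pow(6457, Rational(1, 2)))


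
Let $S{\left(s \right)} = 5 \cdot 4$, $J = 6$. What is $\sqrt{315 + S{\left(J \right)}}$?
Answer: $\sqrt{335} \approx 18.303$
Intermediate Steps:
$S{\left(s \right)} = 20$
$\sqrt{315 + S{\left(J \right)}} = \sqrt{315 + 20} = \sqrt{335}$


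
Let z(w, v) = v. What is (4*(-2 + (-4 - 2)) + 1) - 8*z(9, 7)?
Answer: -87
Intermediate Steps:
(4*(-2 + (-4 - 2)) + 1) - 8*z(9, 7) = (4*(-2 + (-4 - 2)) + 1) - 8*7 = (4*(-2 - 6) + 1) - 56 = (4*(-8) + 1) - 56 = (-32 + 1) - 56 = -31 - 56 = -87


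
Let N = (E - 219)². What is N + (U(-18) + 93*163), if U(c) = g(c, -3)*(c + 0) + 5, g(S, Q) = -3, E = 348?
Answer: 31859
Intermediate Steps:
U(c) = 5 - 3*c (U(c) = -3*(c + 0) + 5 = -3*c + 5 = 5 - 3*c)
N = 16641 (N = (348 - 219)² = 129² = 16641)
N + (U(-18) + 93*163) = 16641 + ((5 - 3*(-18)) + 93*163) = 16641 + ((5 + 54) + 15159) = 16641 + (59 + 15159) = 16641 + 15218 = 31859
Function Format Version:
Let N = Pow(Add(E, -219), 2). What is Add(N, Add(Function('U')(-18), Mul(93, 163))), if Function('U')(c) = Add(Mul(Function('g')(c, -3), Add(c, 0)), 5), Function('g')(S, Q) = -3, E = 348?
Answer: 31859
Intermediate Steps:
Function('U')(c) = Add(5, Mul(-3, c)) (Function('U')(c) = Add(Mul(-3, Add(c, 0)), 5) = Add(Mul(-3, c), 5) = Add(5, Mul(-3, c)))
N = 16641 (N = Pow(Add(348, -219), 2) = Pow(129, 2) = 16641)
Add(N, Add(Function('U')(-18), Mul(93, 163))) = Add(16641, Add(Add(5, Mul(-3, -18)), Mul(93, 163))) = Add(16641, Add(Add(5, 54), 15159)) = Add(16641, Add(59, 15159)) = Add(16641, 15218) = 31859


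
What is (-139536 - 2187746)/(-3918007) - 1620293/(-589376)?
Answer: 7719963472083/2309179293632 ≈ 3.3432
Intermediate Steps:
(-139536 - 2187746)/(-3918007) - 1620293/(-589376) = -2327282*(-1/3918007) - 1620293*(-1/589376) = 2327282/3918007 + 1620293/589376 = 7719963472083/2309179293632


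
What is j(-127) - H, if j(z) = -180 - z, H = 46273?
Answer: -46326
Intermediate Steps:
j(-127) - H = (-180 - 1*(-127)) - 1*46273 = (-180 + 127) - 46273 = -53 - 46273 = -46326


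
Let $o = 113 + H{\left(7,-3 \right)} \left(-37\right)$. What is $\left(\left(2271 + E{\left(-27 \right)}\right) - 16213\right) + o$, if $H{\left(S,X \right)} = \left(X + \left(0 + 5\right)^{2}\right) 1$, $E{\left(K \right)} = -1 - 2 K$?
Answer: $-14590$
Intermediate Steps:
$H{\left(S,X \right)} = 25 + X$ ($H{\left(S,X \right)} = \left(X + 5^{2}\right) 1 = \left(X + 25\right) 1 = \left(25 + X\right) 1 = 25 + X$)
$o = -701$ ($o = 113 + \left(25 - 3\right) \left(-37\right) = 113 + 22 \left(-37\right) = 113 - 814 = -701$)
$\left(\left(2271 + E{\left(-27 \right)}\right) - 16213\right) + o = \left(\left(2271 - -53\right) - 16213\right) - 701 = \left(\left(2271 + \left(-1 + 54\right)\right) - 16213\right) - 701 = \left(\left(2271 + 53\right) - 16213\right) - 701 = \left(2324 - 16213\right) - 701 = -13889 - 701 = -14590$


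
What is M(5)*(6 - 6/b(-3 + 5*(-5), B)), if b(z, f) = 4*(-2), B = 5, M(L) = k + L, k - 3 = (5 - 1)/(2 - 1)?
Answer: 81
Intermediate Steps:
k = 7 (k = 3 + (5 - 1)/(2 - 1) = 3 + 4/1 = 3 + 4*1 = 3 + 4 = 7)
M(L) = 7 + L
b(z, f) = -8
M(5)*(6 - 6/b(-3 + 5*(-5), B)) = (7 + 5)*(6 - 6/(-8)) = 12*(6 - 6*(-⅛)) = 12*(6 + ¾) = 12*(27/4) = 81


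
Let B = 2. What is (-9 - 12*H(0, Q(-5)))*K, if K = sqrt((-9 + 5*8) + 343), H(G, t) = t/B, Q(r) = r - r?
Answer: -9*sqrt(374) ≈ -174.05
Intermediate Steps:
Q(r) = 0
H(G, t) = t/2
K = sqrt(374) (K = sqrt((-9 + 40) + 343) = sqrt(31 + 343) = sqrt(374) ≈ 19.339)
(-9 - 12*H(0, Q(-5)))*K = (-9 - 6*0)*sqrt(374) = (-9 - 12*0)*sqrt(374) = (-9 + 0)*sqrt(374) = -9*sqrt(374)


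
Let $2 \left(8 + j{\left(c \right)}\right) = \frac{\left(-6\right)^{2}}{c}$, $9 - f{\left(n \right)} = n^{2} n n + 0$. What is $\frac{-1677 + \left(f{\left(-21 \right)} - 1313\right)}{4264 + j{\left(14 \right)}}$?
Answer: $- \frac{1382234}{29801} \approx -46.382$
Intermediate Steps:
$f{\left(n \right)} = 9 - n^{4}$ ($f{\left(n \right)} = 9 - \left(n^{2} n n + 0\right) = 9 - \left(n^{2} n^{2} + 0\right) = 9 - \left(n^{4} + 0\right) = 9 - n^{4}$)
$j{\left(c \right)} = -8 + \frac{18}{c}$ ($j{\left(c \right)} = -8 + \frac{\left(-6\right)^{2} \frac{1}{c}}{2} = -8 + \frac{36 \frac{1}{c}}{2} = -8 + \frac{18}{c}$)
$\frac{-1677 + \left(f{\left(-21 \right)} - 1313\right)}{4264 + j{\left(14 \right)}} = \frac{-1677 + \left(\left(9 - \left(-21\right)^{4}\right) - 1313\right)}{4264 - \left(8 - \frac{18}{14}\right)} = \frac{-1677 + \left(\left(9 - 194481\right) - 1313\right)}{4264 + \left(-8 + 18 \cdot \frac{1}{14}\right)} = \frac{-1677 + \left(\left(9 - 194481\right) - 1313\right)}{4264 + \left(-8 + \frac{9}{7}\right)} = \frac{-1677 - 195785}{4264 - \frac{47}{7}} = \frac{-1677 - 195785}{\frac{29801}{7}} = \left(-197462\right) \frac{7}{29801} = - \frac{1382234}{29801}$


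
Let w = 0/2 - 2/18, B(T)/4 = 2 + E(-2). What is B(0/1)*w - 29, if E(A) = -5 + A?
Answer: -241/9 ≈ -26.778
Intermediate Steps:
B(T) = -20 (B(T) = 4*(2 + (-5 - 2)) = 4*(2 - 7) = 4*(-5) = -20)
w = -1/9 (w = 0*(1/2) - 2*1/18 = 0 - 1/9 = -1/9 ≈ -0.11111)
B(0/1)*w - 29 = -20*(-1/9) - 29 = 20/9 - 29 = -241/9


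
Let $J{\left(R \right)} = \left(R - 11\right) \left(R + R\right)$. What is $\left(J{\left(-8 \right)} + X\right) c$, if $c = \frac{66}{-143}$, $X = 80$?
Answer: $- \frac{2304}{13} \approx -177.23$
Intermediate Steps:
$J{\left(R \right)} = 2 R \left(-11 + R\right)$ ($J{\left(R \right)} = \left(-11 + R\right) 2 R = 2 R \left(-11 + R\right)$)
$c = - \frac{6}{13}$ ($c = 66 \left(- \frac{1}{143}\right) = - \frac{6}{13} \approx -0.46154$)
$\left(J{\left(-8 \right)} + X\right) c = \left(2 \left(-8\right) \left(-11 - 8\right) + 80\right) \left(- \frac{6}{13}\right) = \left(2 \left(-8\right) \left(-19\right) + 80\right) \left(- \frac{6}{13}\right) = \left(304 + 80\right) \left(- \frac{6}{13}\right) = 384 \left(- \frac{6}{13}\right) = - \frac{2304}{13}$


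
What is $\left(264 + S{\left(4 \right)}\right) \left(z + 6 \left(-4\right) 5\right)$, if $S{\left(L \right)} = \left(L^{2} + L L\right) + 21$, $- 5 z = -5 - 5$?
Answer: $-37406$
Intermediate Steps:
$z = 2$ ($z = - \frac{-5 - 5}{5} = \left(- \frac{1}{5}\right) \left(-10\right) = 2$)
$S{\left(L \right)} = 21 + 2 L^{2}$ ($S{\left(L \right)} = \left(L^{2} + L^{2}\right) + 21 = 2 L^{2} + 21 = 21 + 2 L^{2}$)
$\left(264 + S{\left(4 \right)}\right) \left(z + 6 \left(-4\right) 5\right) = \left(264 + \left(21 + 2 \cdot 4^{2}\right)\right) \left(2 + 6 \left(-4\right) 5\right) = \left(264 + \left(21 + 2 \cdot 16\right)\right) \left(2 - 120\right) = \left(264 + \left(21 + 32\right)\right) \left(2 - 120\right) = \left(264 + 53\right) \left(-118\right) = 317 \left(-118\right) = -37406$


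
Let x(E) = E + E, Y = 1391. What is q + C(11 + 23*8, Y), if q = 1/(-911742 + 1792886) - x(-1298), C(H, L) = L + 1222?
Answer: 4589879097/881144 ≈ 5209.0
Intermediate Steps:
C(H, L) = 1222 + L
x(E) = 2*E
q = 2287449825/881144 (q = 1/(-911742 + 1792886) - 2*(-1298) = 1/881144 - 1*(-2596) = 1/881144 + 2596 = 2287449825/881144 ≈ 2596.0)
q + C(11 + 23*8, Y) = 2287449825/881144 + (1222 + 1391) = 2287449825/881144 + 2613 = 4589879097/881144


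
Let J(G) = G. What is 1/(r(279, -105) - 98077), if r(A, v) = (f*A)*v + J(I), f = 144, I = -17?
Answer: -1/4316574 ≈ -2.3167e-7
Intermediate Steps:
r(A, v) = -17 + 144*A*v (r(A, v) = (144*A)*v - 17 = 144*A*v - 17 = -17 + 144*A*v)
1/(r(279, -105) - 98077) = 1/((-17 + 144*279*(-105)) - 98077) = 1/((-17 - 4218480) - 98077) = 1/(-4218497 - 98077) = 1/(-4316574) = -1/4316574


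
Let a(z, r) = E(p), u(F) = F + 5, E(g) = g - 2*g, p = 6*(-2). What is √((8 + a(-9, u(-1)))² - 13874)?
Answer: I*√13474 ≈ 116.08*I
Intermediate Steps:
p = -12
E(g) = -g (E(g) = g - 2*g = -g)
u(F) = 5 + F
a(z, r) = 12 (a(z, r) = -1*(-12) = 12)
√((8 + a(-9, u(-1)))² - 13874) = √((8 + 12)² - 13874) = √(20² - 13874) = √(400 - 13874) = √(-13474) = I*√13474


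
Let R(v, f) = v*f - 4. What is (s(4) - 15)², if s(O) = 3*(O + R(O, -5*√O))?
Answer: 18225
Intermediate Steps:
R(v, f) = -4 + f*v (R(v, f) = f*v - 4 = -4 + f*v)
s(O) = -12 - 15*O^(3/2) + 3*O (s(O) = 3*(O + (-4 + (-5*√O)*O)) = 3*(O + (-4 - 5*O^(3/2))) = 3*(-4 + O - 5*O^(3/2)) = -12 - 15*O^(3/2) + 3*O)
(s(4) - 15)² = ((-12 - 15*4^(3/2) + 3*4) - 15)² = ((-12 - 15*8 + 12) - 15)² = ((-12 - 120 + 12) - 15)² = (-120 - 15)² = (-135)² = 18225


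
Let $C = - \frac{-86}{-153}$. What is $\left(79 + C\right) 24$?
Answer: $\frac{96008}{51} \approx 1882.5$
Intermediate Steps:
$C = - \frac{86}{153}$ ($C = - \frac{\left(-86\right) \left(-1\right)}{153} = \left(-1\right) \frac{86}{153} = - \frac{86}{153} \approx -0.56209$)
$\left(79 + C\right) 24 = \left(79 - \frac{86}{153}\right) 24 = \frac{12001}{153} \cdot 24 = \frac{96008}{51}$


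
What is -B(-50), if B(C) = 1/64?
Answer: -1/64 ≈ -0.015625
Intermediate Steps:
B(C) = 1/64
-B(-50) = -1*1/64 = -1/64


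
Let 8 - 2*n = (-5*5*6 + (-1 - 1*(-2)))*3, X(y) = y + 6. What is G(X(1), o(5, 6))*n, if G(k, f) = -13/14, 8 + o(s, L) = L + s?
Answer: -845/4 ≈ -211.25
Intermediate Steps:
o(s, L) = -8 + L + s (o(s, L) = -8 + (L + s) = -8 + L + s)
X(y) = 6 + y
G(k, f) = -13/14 (G(k, f) = -13*1/14 = -13/14)
n = 455/2 (n = 4 - (-5*5*6 + (-1 - 1*(-2)))*3/2 = 4 - (-25*6 + (-1 + 2))*3/2 = 4 - (-150 + 1)*3/2 = 4 - (-149)*3/2 = 4 - 1/2*(-447) = 4 + 447/2 = 455/2 ≈ 227.50)
G(X(1), o(5, 6))*n = -13/14*455/2 = -845/4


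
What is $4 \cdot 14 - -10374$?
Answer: $10430$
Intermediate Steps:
$4 \cdot 14 - -10374 = 56 + 10374 = 10430$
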